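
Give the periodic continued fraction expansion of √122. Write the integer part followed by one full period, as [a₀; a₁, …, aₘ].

a₀ = ⌊√122⌋ = 11.
With m₀=0, d₀=1 and mₖ₊₁ = dₖaₖ − mₖ, dₖ₊₁ = (n − mₖ₊₁²)/dₖ, aₖ₊₁ = ⌊(a₀+mₖ₊₁)/dₖ₊₁⌋:
  k=1: m=11, d=1, a=22
d=1 and a=2a₀=22 at k=1, so the next step gives (m, d) = (11, 1) again — its k=1 value — and the period has length 1.

[11; 22]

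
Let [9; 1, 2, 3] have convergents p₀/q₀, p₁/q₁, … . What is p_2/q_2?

29/3

Using pₖ = aₖpₖ₋₁ + pₖ₋₂, qₖ = aₖqₖ₋₁ + qₖ₋₂ (with p₋₁=1, p₋₂=0, q₋₁=0, q₋₂=1):
  k=0: a=9, p=9, q=1
  k=1: a=1, p=10, q=1
  k=2: a=2, p=29, q=3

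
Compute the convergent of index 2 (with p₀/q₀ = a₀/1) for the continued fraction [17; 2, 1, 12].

52/3

Using pₖ = aₖpₖ₋₁ + pₖ₋₂, qₖ = aₖqₖ₋₁ + qₖ₋₂ (with p₋₁=1, p₋₂=0, q₋₁=0, q₋₂=1):
  k=0: a=17, p=17, q=1
  k=1: a=2, p=35, q=2
  k=2: a=1, p=52, q=3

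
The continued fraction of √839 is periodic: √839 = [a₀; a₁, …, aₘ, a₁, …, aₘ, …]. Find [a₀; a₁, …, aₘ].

a₀ = ⌊√839⌋ = 28.
With m₀=0, d₀=1 and mₖ₊₁ = dₖaₖ − mₖ, dₖ₊₁ = (n − mₖ₊₁²)/dₖ, aₖ₊₁ = ⌊(a₀+mₖ₊₁)/dₖ₊₁⌋:
  k=1: m=28, d=55, a=1
  k=2: m=27, d=2, a=27
  k=3: m=27, d=55, a=1
  k=4: m=28, d=1, a=56
d=1 and a=2a₀=56 at k=4, so the next step gives (m, d) = (28, 55) again — its k=1 value — and the period has length 4.

[28; 1, 27, 1, 56]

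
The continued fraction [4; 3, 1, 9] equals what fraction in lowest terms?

Fold from the inside: start with 9/1.
  1 + 1/9 = 10/9
  3 + 9/10 = 39/10
  4 + 10/39 = 166/39

166/39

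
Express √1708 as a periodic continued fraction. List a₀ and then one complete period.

[41; 3, 20, 3, 82]

a₀ = ⌊√1708⌋ = 41.
With m₀=0, d₀=1 and mₖ₊₁ = dₖaₖ − mₖ, dₖ₊₁ = (n − mₖ₊₁²)/dₖ, aₖ₊₁ = ⌊(a₀+mₖ₊₁)/dₖ₊₁⌋:
  k=1: m=41, d=27, a=3
  k=2: m=40, d=4, a=20
  k=3: m=40, d=27, a=3
  k=4: m=41, d=1, a=82
d=1 and a=2a₀=82 at k=4, so the next step gives (m, d) = (41, 27) again — its k=1 value — and the period has length 4.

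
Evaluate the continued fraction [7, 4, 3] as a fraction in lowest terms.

Using pₖ = aₖpₖ₋₁ + pₖ₋₂ and qₖ = aₖqₖ₋₁ + qₖ₋₂:
  k=0: a=7, p=7, q=1
  k=1: a=4, p=29, q=4
  k=2: a=3, p=94, q=13

94/13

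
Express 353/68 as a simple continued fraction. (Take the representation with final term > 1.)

353 = 5·68 + 13
68 = 5·13 + 3
13 = 4·3 + 1
3 = 3·1 + 0  (stop)
So 353/68 = [5; 5, 4, 3].

[5; 5, 4, 3]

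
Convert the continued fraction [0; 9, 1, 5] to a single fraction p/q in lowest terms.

6/59

Using pₖ = aₖpₖ₋₁ + pₖ₋₂ and qₖ = aₖqₖ₋₁ + qₖ₋₂:
  k=0: a=0, p=0, q=1
  k=1: a=9, p=1, q=9
  k=2: a=1, p=1, q=10
  k=3: a=5, p=6, q=59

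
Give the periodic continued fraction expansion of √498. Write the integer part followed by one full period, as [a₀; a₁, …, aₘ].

a₀ = ⌊√498⌋ = 22.
With m₀=0, d₀=1 and mₖ₊₁ = dₖaₖ − mₖ, dₖ₊₁ = (n − mₖ₊₁²)/dₖ, aₖ₊₁ = ⌊(a₀+mₖ₊₁)/dₖ₊₁⌋:
  k=1: m=22, d=14, a=3
  k=2: m=20, d=7, a=6
  k=3: m=22, d=2, a=22
  k=4: m=22, d=7, a=6
  k=5: m=20, d=14, a=3
  k=6: m=22, d=1, a=44
d=1 and a=2a₀=44 at k=6, so the next step gives (m, d) = (22, 14) again — its k=1 value — and the period has length 6.

[22; 3, 6, 22, 6, 3, 44]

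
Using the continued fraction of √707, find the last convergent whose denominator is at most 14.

133/5

√707 = [26; 1, 1, 2, 3, 2, 1, 1, 52, …] (period length 8).
Convergents:
  p_0/q_0 = 26/1
  p_1/q_1 = 27/1
  p_2/q_2 = 53/2
  p_3/q_3 = 133/5
  p_4/q_4 = 452/17
q_3 = 5 ≤ 14 < 17 = q_4, so the answer is 133/5.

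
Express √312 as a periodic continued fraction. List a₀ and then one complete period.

[17; 1, 1, 1, 34]

a₀ = ⌊√312⌋ = 17.
With m₀=0, d₀=1 and mₖ₊₁ = dₖaₖ − mₖ, dₖ₊₁ = (n − mₖ₊₁²)/dₖ, aₖ₊₁ = ⌊(a₀+mₖ₊₁)/dₖ₊₁⌋:
  k=1: m=17, d=23, a=1
  k=2: m=6, d=12, a=1
  k=3: m=6, d=23, a=1
  k=4: m=17, d=1, a=34
d=1 and a=2a₀=34 at k=4, so the next step gives (m, d) = (17, 23) again — its k=1 value — and the period has length 4.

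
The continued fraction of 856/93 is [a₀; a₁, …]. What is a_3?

856 = 9·93 + 19   →  a_0 = 9
93 = 4·19 + 17   →  a_1 = 4
19 = 1·17 + 2   →  a_2 = 1
17 = 8·2 + 1   →  a_3 = 8

8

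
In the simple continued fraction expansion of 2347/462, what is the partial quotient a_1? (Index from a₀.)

2347 = 5·462 + 37   →  a_0 = 5
462 = 12·37 + 18   →  a_1 = 12

12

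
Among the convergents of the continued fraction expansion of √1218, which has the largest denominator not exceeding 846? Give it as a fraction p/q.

24395/699

√1218 = [34; 1, 8, 1, 68, …] (period length 4).
Convergents:
  p_0/q_0 = 34/1
  p_1/q_1 = 35/1
  p_2/q_2 = 314/9
  p_3/q_3 = 349/10
  p_4/q_4 = 24046/689
  p_5/q_5 = 24395/699
  p_6/q_6 = 219206/6281
q_5 = 699 ≤ 846 < 6281 = q_6, so the answer is 24395/699.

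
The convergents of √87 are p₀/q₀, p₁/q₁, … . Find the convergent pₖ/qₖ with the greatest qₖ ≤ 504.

1567/168

√87 = [9; 3, 18, …] (period length 2).
Convergents:
  p_0/q_0 = 9/1
  p_1/q_1 = 28/3
  p_2/q_2 = 513/55
  p_3/q_3 = 1567/168
  p_4/q_4 = 28719/3079
q_3 = 168 ≤ 504 < 3079 = q_4, so the answer is 1567/168.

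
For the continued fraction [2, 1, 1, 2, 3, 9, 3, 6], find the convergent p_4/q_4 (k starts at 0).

44/17

Using pₖ = aₖpₖ₋₁ + pₖ₋₂, qₖ = aₖqₖ₋₁ + qₖ₋₂ (with p₋₁=1, p₋₂=0, q₋₁=0, q₋₂=1):
  k=0: a=2, p=2, q=1
  k=1: a=1, p=3, q=1
  k=2: a=1, p=5, q=2
  k=3: a=2, p=13, q=5
  k=4: a=3, p=44, q=17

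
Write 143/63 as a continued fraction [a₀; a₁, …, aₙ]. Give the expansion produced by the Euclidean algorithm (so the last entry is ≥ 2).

[2; 3, 1, 2, 2, 2]

143 = 2×63 + 17
63 = 3×17 + 12
17 = 1×12 + 5
12 = 2×5 + 2
5 = 2×2 + 1
2 = 2×1 + 0  (stop)
So 143/63 = [2; 3, 1, 2, 2, 2].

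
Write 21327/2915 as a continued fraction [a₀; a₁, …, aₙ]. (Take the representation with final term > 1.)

21327 = 7*2915 + 922
2915 = 3*922 + 149
922 = 6*149 + 28
149 = 5*28 + 9
28 = 3*9 + 1
9 = 9*1 + 0  (stop)
So 21327/2915 = [7; 3, 6, 5, 3, 9].

[7; 3, 6, 5, 3, 9]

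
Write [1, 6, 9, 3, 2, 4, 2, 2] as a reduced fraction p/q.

11159/9589

Fold from the inside: start with 2/1.
  2 + 1/2 = 5/2
  4 + 2/5 = 22/5
  2 + 5/22 = 49/22
  3 + 22/49 = 169/49
  9 + 49/169 = 1570/169
  6 + 169/1570 = 9589/1570
  1 + 1570/9589 = 11159/9589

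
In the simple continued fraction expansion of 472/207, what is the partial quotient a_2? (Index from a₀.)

1

472 = 2·207 + 58   →  a_0 = 2
207 = 3·58 + 33   →  a_1 = 3
58 = 1·33 + 25   →  a_2 = 1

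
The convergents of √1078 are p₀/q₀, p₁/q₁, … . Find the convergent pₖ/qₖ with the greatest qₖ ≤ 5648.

77617/2364

√1078 = [32; 1, 4, 1, 64, …] (period length 4).
Convergents:
  p_0/q_0 = 32/1
  p_1/q_1 = 33/1
  p_2/q_2 = 164/5
  p_3/q_3 = 197/6
  p_4/q_4 = 12772/389
  p_5/q_5 = 12969/395
  p_6/q_6 = 64648/1969
  p_7/q_7 = 77617/2364
  p_8/q_8 = 5032136/153265
q_7 = 2364 ≤ 5648 < 153265 = q_8, so the answer is 77617/2364.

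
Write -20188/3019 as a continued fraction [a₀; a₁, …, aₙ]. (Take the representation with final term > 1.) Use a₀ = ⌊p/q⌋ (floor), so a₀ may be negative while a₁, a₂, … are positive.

[-7; 3, 5, 7, 2, 1, 3, 2]

-20188 = -7·3019 + 945
3019 = 3·945 + 184
945 = 5·184 + 25
184 = 7·25 + 9
25 = 2·9 + 7
9 = 1·7 + 2
7 = 3·2 + 1
2 = 2·1 + 0  (stop)
So -20188/3019 = [-7; 3, 5, 7, 2, 1, 3, 2].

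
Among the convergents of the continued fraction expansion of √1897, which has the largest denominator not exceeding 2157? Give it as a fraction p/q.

43903/1008

√1897 = [43; 1, 1, 4, 12, 4, 1, 1, 86, …] (period length 8).
Convergents:
  p_0/q_0 = 43/1
  p_1/q_1 = 44/1
  p_2/q_2 = 87/2
  p_3/q_3 = 392/9
  p_4/q_4 = 4791/110
  p_5/q_5 = 19556/449
  p_6/q_6 = 24347/559
  p_7/q_7 = 43903/1008
  p_8/q_8 = 3800005/87247
q_7 = 1008 ≤ 2157 < 87247 = q_8, so the answer is 43903/1008.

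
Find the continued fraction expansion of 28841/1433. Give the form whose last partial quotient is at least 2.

28841 = 20·1433 + 181
1433 = 7·181 + 166
181 = 1·166 + 15
166 = 11·15 + 1
15 = 15·1 + 0  (stop)
So 28841/1433 = [20; 7, 1, 11, 15].

[20; 7, 1, 11, 15]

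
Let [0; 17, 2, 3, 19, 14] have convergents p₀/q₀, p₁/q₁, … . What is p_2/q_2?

2/35

Using pₖ = aₖpₖ₋₁ + pₖ₋₂, qₖ = aₖqₖ₋₁ + qₖ₋₂ (with p₋₁=1, p₋₂=0, q₋₁=0, q₋₂=1):
  k=0: a=0, p=0, q=1
  k=1: a=17, p=1, q=17
  k=2: a=2, p=2, q=35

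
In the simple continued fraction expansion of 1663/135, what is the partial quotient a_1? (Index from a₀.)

1663 = 12·135 + 43   →  a_0 = 12
135 = 3·43 + 6   →  a_1 = 3

3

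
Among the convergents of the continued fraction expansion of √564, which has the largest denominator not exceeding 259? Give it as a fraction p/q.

√564 = [23; 1, 2, 1, 46, …] (period length 4).
Convergents:
  p_0/q_0 = 23/1
  p_1/q_1 = 24/1
  p_2/q_2 = 71/3
  p_3/q_3 = 95/4
  p_4/q_4 = 4441/187
  p_5/q_5 = 4536/191
  p_6/q_6 = 13513/569
q_5 = 191 ≤ 259 < 569 = q_6, so the answer is 4536/191.

4536/191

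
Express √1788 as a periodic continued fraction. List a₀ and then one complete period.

[42; 3, 1, 1, 20, 1, 1, 3, 84]

a₀ = ⌊√1788⌋ = 42.
With m₀=0, d₀=1 and mₖ₊₁ = dₖaₖ − mₖ, dₖ₊₁ = (n − mₖ₊₁²)/dₖ, aₖ₊₁ = ⌊(a₀+mₖ₊₁)/dₖ₊₁⌋:
  k=1: m=42, d=24, a=3
  k=2: m=30, d=37, a=1
  k=3: m=7, d=47, a=1
  k=4: m=40, d=4, a=20
  k=5: m=40, d=47, a=1
  k=6: m=7, d=37, a=1
  k=7: m=30, d=24, a=3
  k=8: m=42, d=1, a=84
d=1 and a=2a₀=84 at k=8, so the next step gives (m, d) = (42, 24) again — its k=1 value — and the period has length 8.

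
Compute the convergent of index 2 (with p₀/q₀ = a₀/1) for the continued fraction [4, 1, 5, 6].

Using pₖ = aₖpₖ₋₁ + pₖ₋₂, qₖ = aₖqₖ₋₁ + qₖ₋₂ (with p₋₁=1, p₋₂=0, q₋₁=0, q₋₂=1):
  k=0: a=4, p=4, q=1
  k=1: a=1, p=5, q=1
  k=2: a=5, p=29, q=6

29/6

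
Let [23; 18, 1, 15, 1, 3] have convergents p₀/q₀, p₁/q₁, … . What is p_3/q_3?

Using pₖ = aₖpₖ₋₁ + pₖ₋₂, qₖ = aₖqₖ₋₁ + qₖ₋₂ (with p₋₁=1, p₋₂=0, q₋₁=0, q₋₂=1):
  k=0: a=23, p=23, q=1
  k=1: a=18, p=415, q=18
  k=2: a=1, p=438, q=19
  k=3: a=15, p=6985, q=303

6985/303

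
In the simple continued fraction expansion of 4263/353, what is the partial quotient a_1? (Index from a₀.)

4263 = 12·353 + 27   →  a_0 = 12
353 = 13·27 + 2   →  a_1 = 13

13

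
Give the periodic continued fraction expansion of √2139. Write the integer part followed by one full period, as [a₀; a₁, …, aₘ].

[46; 4, 92]

a₀ = ⌊√2139⌋ = 46.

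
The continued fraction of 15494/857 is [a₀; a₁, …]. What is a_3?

1

15494 = 18·857 + 68   →  a_0 = 18
857 = 12·68 + 41   →  a_1 = 12
68 = 1·41 + 27   →  a_2 = 1
41 = 1·27 + 14   →  a_3 = 1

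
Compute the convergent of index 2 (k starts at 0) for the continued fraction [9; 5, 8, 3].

Using pₖ = aₖpₖ₋₁ + pₖ₋₂, qₖ = aₖqₖ₋₁ + qₖ₋₂ (with p₋₁=1, p₋₂=0, q₋₁=0, q₋₂=1):
  k=0: a=9, p=9, q=1
  k=1: a=5, p=46, q=5
  k=2: a=8, p=377, q=41

377/41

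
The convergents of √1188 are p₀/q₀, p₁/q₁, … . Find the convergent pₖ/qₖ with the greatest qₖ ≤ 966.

√1188 = [34; 2, 7, 6, 7, 2, 68, …] (period length 6).
Convergents:
  p_0/q_0 = 34/1
  p_1/q_1 = 69/2
  p_2/q_2 = 517/15
  p_3/q_3 = 3171/92
  p_4/q_4 = 22714/659
  p_5/q_5 = 48599/1410
q_4 = 659 ≤ 966 < 1410 = q_5, so the answer is 22714/659.

22714/659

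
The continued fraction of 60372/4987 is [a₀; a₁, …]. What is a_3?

60372 = 12·4987 + 528   →  a_0 = 12
4987 = 9·528 + 235   →  a_1 = 9
528 = 2·235 + 58   →  a_2 = 2
235 = 4·58 + 3   →  a_3 = 4

4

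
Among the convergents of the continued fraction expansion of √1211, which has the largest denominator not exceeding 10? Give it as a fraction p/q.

√1211 = [34; 1, 3, 1, 68, …] (period length 4).
Convergents:
  p_0/q_0 = 34/1
  p_1/q_1 = 35/1
  p_2/q_2 = 139/4
  p_3/q_3 = 174/5
  p_4/q_4 = 11971/344
q_3 = 5 ≤ 10 < 344 = q_4, so the answer is 174/5.

174/5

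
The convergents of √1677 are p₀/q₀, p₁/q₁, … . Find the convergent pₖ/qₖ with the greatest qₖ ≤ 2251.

34399/840

√1677 = [40; 1, 19, 2, 19, 1, 80, …] (period length 6).
Convergents:
  p_0/q_0 = 40/1
  p_1/q_1 = 41/1
  p_2/q_2 = 819/20
  p_3/q_3 = 1679/41
  p_4/q_4 = 32720/799
  p_5/q_5 = 34399/840
  p_6/q_6 = 2784640/67999
q_5 = 840 ≤ 2251 < 67999 = q_6, so the answer is 34399/840.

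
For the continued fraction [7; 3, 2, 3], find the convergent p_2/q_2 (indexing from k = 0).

Using pₖ = aₖpₖ₋₁ + pₖ₋₂, qₖ = aₖqₖ₋₁ + qₖ₋₂ (with p₋₁=1, p₋₂=0, q₋₁=0, q₋₂=1):
  k=0: a=7, p=7, q=1
  k=1: a=3, p=22, q=3
  k=2: a=2, p=51, q=7

51/7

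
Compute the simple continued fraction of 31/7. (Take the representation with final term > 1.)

31 = 4×7 + 3
7 = 2×3 + 1
3 = 3×1 + 0  (stop)
So 31/7 = [4; 2, 3].

[4; 2, 3]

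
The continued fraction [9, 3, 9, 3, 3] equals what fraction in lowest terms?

2694/289

Fold from the inside: start with 3/1.
  3 + 1/3 = 10/3
  9 + 3/10 = 93/10
  3 + 10/93 = 289/93
  9 + 93/289 = 2694/289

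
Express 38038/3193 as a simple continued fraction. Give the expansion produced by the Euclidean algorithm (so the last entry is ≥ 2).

38038 = 11·3193 + 2915
3193 = 1·2915 + 278
2915 = 10·278 + 135
278 = 2·135 + 8
135 = 16·8 + 7
8 = 1·7 + 1
7 = 7·1 + 0  (stop)
So 38038/3193 = [11; 1, 10, 2, 16, 1, 7].

[11; 1, 10, 2, 16, 1, 7]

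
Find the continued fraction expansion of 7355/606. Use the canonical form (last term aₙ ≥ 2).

7355 = 12*606 + 83
606 = 7*83 + 25
83 = 3*25 + 8
25 = 3*8 + 1
8 = 8*1 + 0  (stop)
So 7355/606 = [12; 7, 3, 3, 8].

[12; 7, 3, 3, 8]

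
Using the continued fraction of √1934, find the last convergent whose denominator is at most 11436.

√1934 = [43; 1, 42, 1, 86, …] (period length 4).
Convergents:
  p_0/q_0 = 43/1
  p_1/q_1 = 44/1
  p_2/q_2 = 1891/43
  p_3/q_3 = 1935/44
  p_4/q_4 = 168301/3827
  p_5/q_5 = 170236/3871
  p_6/q_6 = 7318213/166409
q_5 = 3871 ≤ 11436 < 166409 = q_6, so the answer is 170236/3871.

170236/3871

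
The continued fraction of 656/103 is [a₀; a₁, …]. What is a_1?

656 = 6·103 + 38   →  a_0 = 6
103 = 2·38 + 27   →  a_1 = 2

2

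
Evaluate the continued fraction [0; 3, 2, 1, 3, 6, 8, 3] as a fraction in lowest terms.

1758/5911

Using pₖ = aₖpₖ₋₁ + pₖ₋₂ and qₖ = aₖqₖ₋₁ + qₖ₋₂:
  k=0: a=0, p=0, q=1
  k=1: a=3, p=1, q=3
  k=2: a=2, p=2, q=7
  k=3: a=1, p=3, q=10
  k=4: a=3, p=11, q=37
  k=5: a=6, p=69, q=232
  k=6: a=8, p=563, q=1893
  k=7: a=3, p=1758, q=5911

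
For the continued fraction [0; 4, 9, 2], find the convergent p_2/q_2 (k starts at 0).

9/37

Using pₖ = aₖpₖ₋₁ + pₖ₋₂, qₖ = aₖqₖ₋₁ + qₖ₋₂ (with p₋₁=1, p₋₂=0, q₋₁=0, q₋₂=1):
  k=0: a=0, p=0, q=1
  k=1: a=4, p=1, q=4
  k=2: a=9, p=9, q=37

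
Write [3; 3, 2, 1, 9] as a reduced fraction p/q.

320/97

Fold from the inside: start with 9/1.
  1 + 1/9 = 10/9
  2 + 9/10 = 29/10
  3 + 10/29 = 97/29
  3 + 29/97 = 320/97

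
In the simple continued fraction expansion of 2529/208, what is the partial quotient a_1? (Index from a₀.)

2529 = 12·208 + 33   →  a_0 = 12
208 = 6·33 + 10   →  a_1 = 6

6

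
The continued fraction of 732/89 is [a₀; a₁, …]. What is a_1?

732 = 8·89 + 20   →  a_0 = 8
89 = 4·20 + 9   →  a_1 = 4

4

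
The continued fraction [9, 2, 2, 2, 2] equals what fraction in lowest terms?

273/29

Fold from the inside: start with 2/1.
  2 + 1/2 = 5/2
  2 + 2/5 = 12/5
  2 + 5/12 = 29/12
  9 + 12/29 = 273/29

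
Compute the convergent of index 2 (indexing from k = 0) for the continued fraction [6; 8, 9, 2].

Using pₖ = aₖpₖ₋₁ + pₖ₋₂, qₖ = aₖqₖ₋₁ + qₖ₋₂ (with p₋₁=1, p₋₂=0, q₋₁=0, q₋₂=1):
  k=0: a=6, p=6, q=1
  k=1: a=8, p=49, q=8
  k=2: a=9, p=447, q=73

447/73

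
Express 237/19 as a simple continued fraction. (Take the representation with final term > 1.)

237 = 12*19 + 9
19 = 2*9 + 1
9 = 9*1 + 0  (stop)
So 237/19 = [12; 2, 9].

[12; 2, 9]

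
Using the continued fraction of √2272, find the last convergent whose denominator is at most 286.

√2272 = [47; 1, 1, 1, 94, …] (period length 4).
Convergents:
  p_0/q_0 = 47/1
  p_1/q_1 = 48/1
  p_2/q_2 = 95/2
  p_3/q_3 = 143/3
  p_4/q_4 = 13537/284
  p_5/q_5 = 13680/287
q_4 = 284 ≤ 286 < 287 = q_5, so the answer is 13537/284.

13537/284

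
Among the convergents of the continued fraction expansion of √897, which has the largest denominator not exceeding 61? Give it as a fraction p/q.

√897 = [29; 1, 18, 1, 58, …] (period length 4).
Convergents:
  p_0/q_0 = 29/1
  p_1/q_1 = 30/1
  p_2/q_2 = 569/19
  p_3/q_3 = 599/20
  p_4/q_4 = 35311/1179
q_3 = 20 ≤ 61 < 1179 = q_4, so the answer is 599/20.

599/20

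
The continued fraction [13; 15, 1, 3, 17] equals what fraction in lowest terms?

Fold from the inside: start with 17/1.
  3 + 1/17 = 52/17
  1 + 17/52 = 69/52
  15 + 52/69 = 1087/69
  13 + 69/1087 = 14200/1087

14200/1087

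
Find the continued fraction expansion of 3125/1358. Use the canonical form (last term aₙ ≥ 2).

3125 = 2*1358 + 409
1358 = 3*409 + 131
409 = 3*131 + 16
131 = 8*16 + 3
16 = 5*3 + 1
3 = 3*1 + 0  (stop)
So 3125/1358 = [2; 3, 3, 8, 5, 3].

[2; 3, 3, 8, 5, 3]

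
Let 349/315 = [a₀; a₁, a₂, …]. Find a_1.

9

349 = 1·315 + 34   →  a_0 = 1
315 = 9·34 + 9   →  a_1 = 9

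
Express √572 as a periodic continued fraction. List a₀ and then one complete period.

a₀ = ⌊√572⌋ = 23.
With m₀=0, d₀=1 and mₖ₊₁ = dₖaₖ − mₖ, dₖ₊₁ = (n − mₖ₊₁²)/dₖ, aₖ₊₁ = ⌊(a₀+mₖ₊₁)/dₖ₊₁⌋:
  k=1: m=23, d=43, a=1
  k=2: m=20, d=4, a=10
  k=3: m=20, d=43, a=1
  k=4: m=23, d=1, a=46
d=1 and a=2a₀=46 at k=4, so the next step gives (m, d) = (23, 43) again — its k=1 value — and the period has length 4.

[23; 1, 10, 1, 46]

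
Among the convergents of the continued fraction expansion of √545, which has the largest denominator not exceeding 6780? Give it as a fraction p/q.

√545 = [23; 2, 1, 8, 1, 2, 46, …] (period length 6).
Convergents:
  p_0/q_0 = 23/1
  p_1/q_1 = 47/2
  p_2/q_2 = 70/3
  p_3/q_3 = 607/26
  p_4/q_4 = 677/29
  p_5/q_5 = 1961/84
  p_6/q_6 = 90883/3893
  p_7/q_7 = 183727/7870
q_6 = 3893 ≤ 6780 < 7870 = q_7, so the answer is 90883/3893.

90883/3893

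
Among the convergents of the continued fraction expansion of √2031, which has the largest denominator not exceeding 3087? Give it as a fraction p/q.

60885/1351

√2031 = [45; 15, 90, …] (period length 2).
Convergents:
  p_0/q_0 = 45/1
  p_1/q_1 = 676/15
  p_2/q_2 = 60885/1351
  p_3/q_3 = 913951/20280
q_2 = 1351 ≤ 3087 < 20280 = q_3, so the answer is 60885/1351.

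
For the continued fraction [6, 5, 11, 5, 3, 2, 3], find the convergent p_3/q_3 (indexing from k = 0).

1766/285

Using pₖ = aₖpₖ₋₁ + pₖ₋₂, qₖ = aₖqₖ₋₁ + qₖ₋₂ (with p₋₁=1, p₋₂=0, q₋₁=0, q₋₂=1):
  k=0: a=6, p=6, q=1
  k=1: a=5, p=31, q=5
  k=2: a=11, p=347, q=56
  k=3: a=5, p=1766, q=285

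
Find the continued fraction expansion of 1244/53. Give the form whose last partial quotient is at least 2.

1244 = 23×53 + 25
53 = 2×25 + 3
25 = 8×3 + 1
3 = 3×1 + 0  (stop)
So 1244/53 = [23; 2, 8, 3].

[23; 2, 8, 3]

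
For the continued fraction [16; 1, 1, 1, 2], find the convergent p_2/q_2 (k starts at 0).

Using pₖ = aₖpₖ₋₁ + pₖ₋₂, qₖ = aₖqₖ₋₁ + qₖ₋₂ (with p₋₁=1, p₋₂=0, q₋₁=0, q₋₂=1):
  k=0: a=16, p=16, q=1
  k=1: a=1, p=17, q=1
  k=2: a=1, p=33, q=2

33/2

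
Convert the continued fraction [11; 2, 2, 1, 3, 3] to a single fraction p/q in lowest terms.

971/85

Using pₖ = aₖpₖ₋₁ + pₖ₋₂ and qₖ = aₖqₖ₋₁ + qₖ₋₂:
  k=0: a=11, p=11, q=1
  k=1: a=2, p=23, q=2
  k=2: a=2, p=57, q=5
  k=3: a=1, p=80, q=7
  k=4: a=3, p=297, q=26
  k=5: a=3, p=971, q=85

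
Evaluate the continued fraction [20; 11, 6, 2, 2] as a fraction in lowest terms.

Using pₖ = aₖpₖ₋₁ + pₖ₋₂ and qₖ = aₖqₖ₋₁ + qₖ₋₂:
  k=0: a=20, p=20, q=1
  k=1: a=11, p=221, q=11
  k=2: a=6, p=1346, q=67
  k=3: a=2, p=2913, q=145
  k=4: a=2, p=7172, q=357

7172/357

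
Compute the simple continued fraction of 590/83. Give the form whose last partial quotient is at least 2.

590 = 7×83 + 9
83 = 9×9 + 2
9 = 4×2 + 1
2 = 2×1 + 0  (stop)
So 590/83 = [7; 9, 4, 2].

[7; 9, 4, 2]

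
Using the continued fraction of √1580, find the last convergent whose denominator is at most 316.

√1580 = [39; 1, 2, 1, 78, …] (period length 4).
Convergents:
  p_0/q_0 = 39/1
  p_1/q_1 = 40/1
  p_2/q_2 = 119/3
  p_3/q_3 = 159/4
  p_4/q_4 = 12521/315
  p_5/q_5 = 12680/319
q_4 = 315 ≤ 316 < 319 = q_5, so the answer is 12521/315.

12521/315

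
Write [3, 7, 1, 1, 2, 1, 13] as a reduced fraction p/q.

Using pₖ = aₖpₖ₋₁ + pₖ₋₂ and qₖ = aₖqₖ₋₁ + qₖ₋₂:
  k=0: a=3, p=3, q=1
  k=1: a=7, p=22, q=7
  k=2: a=1, p=25, q=8
  k=3: a=1, p=47, q=15
  k=4: a=2, p=119, q=38
  k=5: a=1, p=166, q=53
  k=6: a=13, p=2277, q=727

2277/727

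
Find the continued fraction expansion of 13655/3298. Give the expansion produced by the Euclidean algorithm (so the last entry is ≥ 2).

[4; 7, 8, 8, 7]

13655 = 4·3298 + 463
3298 = 7·463 + 57
463 = 8·57 + 7
57 = 8·7 + 1
7 = 7·1 + 0  (stop)
So 13655/3298 = [4; 7, 8, 8, 7].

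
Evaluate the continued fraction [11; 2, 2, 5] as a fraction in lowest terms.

308/27

Fold from the inside: start with 5/1.
  2 + 1/5 = 11/5
  2 + 5/11 = 27/11
  11 + 11/27 = 308/27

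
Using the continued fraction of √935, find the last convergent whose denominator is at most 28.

795/26

√935 = [30; 1, 1, 2, 1, 2, 1, 1, 60, …] (period length 8).
Convergents:
  p_0/q_0 = 30/1
  p_1/q_1 = 31/1
  p_2/q_2 = 61/2
  p_3/q_3 = 153/5
  p_4/q_4 = 214/7
  p_5/q_5 = 581/19
  p_6/q_6 = 795/26
  p_7/q_7 = 1376/45
q_6 = 26 ≤ 28 < 45 = q_7, so the answer is 795/26.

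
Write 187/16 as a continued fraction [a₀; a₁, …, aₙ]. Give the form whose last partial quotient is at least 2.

187 = 11·16 + 11
16 = 1·11 + 5
11 = 2·5 + 1
5 = 5·1 + 0  (stop)
So 187/16 = [11; 1, 2, 5].

[11; 1, 2, 5]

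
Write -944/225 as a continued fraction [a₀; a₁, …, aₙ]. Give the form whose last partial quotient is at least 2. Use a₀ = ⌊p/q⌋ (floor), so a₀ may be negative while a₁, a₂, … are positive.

-944 = -5*225 + 181
225 = 1*181 + 44
181 = 4*44 + 5
44 = 8*5 + 4
5 = 1*4 + 1
4 = 4*1 + 0  (stop)
So -944/225 = [-5; 1, 4, 8, 1, 4].

[-5; 1, 4, 8, 1, 4]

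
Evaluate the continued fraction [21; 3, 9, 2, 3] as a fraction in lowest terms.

4371/205

Fold from the inside: start with 3/1.
  2 + 1/3 = 7/3
  9 + 3/7 = 66/7
  3 + 7/66 = 205/66
  21 + 66/205 = 4371/205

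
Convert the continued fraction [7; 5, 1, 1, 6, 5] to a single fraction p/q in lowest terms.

2664/371

Fold from the inside: start with 5/1.
  6 + 1/5 = 31/5
  1 + 5/31 = 36/31
  1 + 31/36 = 67/36
  5 + 36/67 = 371/67
  7 + 67/371 = 2664/371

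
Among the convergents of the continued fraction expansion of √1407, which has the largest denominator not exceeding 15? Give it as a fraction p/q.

√1407 = [37; 1, 1, 24, 1, 1, 74, …] (period length 6).
Convergents:
  p_0/q_0 = 37/1
  p_1/q_1 = 38/1
  p_2/q_2 = 75/2
  p_3/q_3 = 1838/49
q_2 = 2 ≤ 15 < 49 = q_3, so the answer is 75/2.

75/2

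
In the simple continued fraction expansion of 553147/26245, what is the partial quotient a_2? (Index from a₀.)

553147 = 21·26245 + 2002   →  a_0 = 21
26245 = 13·2002 + 219   →  a_1 = 13
2002 = 9·219 + 31   →  a_2 = 9

9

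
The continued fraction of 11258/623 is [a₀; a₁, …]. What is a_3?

11258 = 18·623 + 44   →  a_0 = 18
623 = 14·44 + 7   →  a_1 = 14
44 = 6·7 + 2   →  a_2 = 6
7 = 3·2 + 1   →  a_3 = 3

3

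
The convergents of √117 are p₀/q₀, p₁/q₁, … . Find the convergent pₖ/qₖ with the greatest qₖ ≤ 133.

√117 = [10; 1, 4, 2, 4, 1, 20, …] (period length 6).
Convergents:
  p_0/q_0 = 10/1
  p_1/q_1 = 11/1
  p_2/q_2 = 54/5
  p_3/q_3 = 119/11
  p_4/q_4 = 530/49
  p_5/q_5 = 649/60
  p_6/q_6 = 13510/1249
q_5 = 60 ≤ 133 < 1249 = q_6, so the answer is 649/60.

649/60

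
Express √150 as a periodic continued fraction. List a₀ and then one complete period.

[12; 4, 24]

a₀ = ⌊√150⌋ = 12.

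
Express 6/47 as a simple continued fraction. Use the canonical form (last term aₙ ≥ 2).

6 = 0×47 + 6
47 = 7×6 + 5
6 = 1×5 + 1
5 = 5×1 + 0  (stop)
So 6/47 = [0; 7, 1, 5].

[0; 7, 1, 5]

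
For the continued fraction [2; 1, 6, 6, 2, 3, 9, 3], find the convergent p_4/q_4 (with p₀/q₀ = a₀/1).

Using pₖ = aₖpₖ₋₁ + pₖ₋₂, qₖ = aₖqₖ₋₁ + qₖ₋₂ (with p₋₁=1, p₋₂=0, q₋₁=0, q₋₂=1):
  k=0: a=2, p=2, q=1
  k=1: a=1, p=3, q=1
  k=2: a=6, p=20, q=7
  k=3: a=6, p=123, q=43
  k=4: a=2, p=266, q=93

266/93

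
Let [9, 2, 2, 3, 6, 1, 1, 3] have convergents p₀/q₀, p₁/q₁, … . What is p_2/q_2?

Using pₖ = aₖpₖ₋₁ + pₖ₋₂, qₖ = aₖqₖ₋₁ + qₖ₋₂ (with p₋₁=1, p₋₂=0, q₋₁=0, q₋₂=1):
  k=0: a=9, p=9, q=1
  k=1: a=2, p=19, q=2
  k=2: a=2, p=47, q=5

47/5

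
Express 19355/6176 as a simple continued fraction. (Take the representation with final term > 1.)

19355 = 3*6176 + 827
6176 = 7*827 + 387
827 = 2*387 + 53
387 = 7*53 + 16
53 = 3*16 + 5
16 = 3*5 + 1
5 = 5*1 + 0  (stop)
So 19355/6176 = [3; 7, 2, 7, 3, 3, 5].

[3; 7, 2, 7, 3, 3, 5]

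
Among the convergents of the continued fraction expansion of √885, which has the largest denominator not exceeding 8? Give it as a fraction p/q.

√885 = [29; 1, 2, 1, 58, …] (period length 4).
Convergents:
  p_0/q_0 = 29/1
  p_1/q_1 = 30/1
  p_2/q_2 = 89/3
  p_3/q_3 = 119/4
  p_4/q_4 = 6991/235
q_3 = 4 ≤ 8 < 235 = q_4, so the answer is 119/4.

119/4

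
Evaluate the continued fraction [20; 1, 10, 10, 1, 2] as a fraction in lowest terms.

Fold from the inside: start with 2/1.
  1 + 1/2 = 3/2
  10 + 2/3 = 32/3
  10 + 3/32 = 323/32
  1 + 32/323 = 355/323
  20 + 323/355 = 7423/355

7423/355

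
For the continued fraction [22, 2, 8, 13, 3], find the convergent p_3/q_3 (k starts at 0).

Using pₖ = aₖpₖ₋₁ + pₖ₋₂, qₖ = aₖqₖ₋₁ + qₖ₋₂ (with p₋₁=1, p₋₂=0, q₋₁=0, q₋₂=1):
  k=0: a=22, p=22, q=1
  k=1: a=2, p=45, q=2
  k=2: a=8, p=382, q=17
  k=3: a=13, p=5011, q=223

5011/223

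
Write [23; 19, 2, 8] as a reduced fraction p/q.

Fold from the inside: start with 8/1.
  2 + 1/8 = 17/8
  19 + 8/17 = 331/17
  23 + 17/331 = 7630/331

7630/331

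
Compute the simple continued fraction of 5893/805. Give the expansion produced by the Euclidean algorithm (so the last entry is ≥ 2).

[7; 3, 8, 3, 10]

5893 = 7×805 + 258
805 = 3×258 + 31
258 = 8×31 + 10
31 = 3×10 + 1
10 = 10×1 + 0  (stop)
So 5893/805 = [7; 3, 8, 3, 10].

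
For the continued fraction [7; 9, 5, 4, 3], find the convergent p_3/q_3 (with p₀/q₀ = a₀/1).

Using pₖ = aₖpₖ₋₁ + pₖ₋₂, qₖ = aₖqₖ₋₁ + qₖ₋₂ (with p₋₁=1, p₋₂=0, q₋₁=0, q₋₂=1):
  k=0: a=7, p=7, q=1
  k=1: a=9, p=64, q=9
  k=2: a=5, p=327, q=46
  k=3: a=4, p=1372, q=193

1372/193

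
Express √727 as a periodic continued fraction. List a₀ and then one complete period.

[26; 1, 25, 1, 52]

a₀ = ⌊√727⌋ = 26.
With m₀=0, d₀=1 and mₖ₊₁ = dₖaₖ − mₖ, dₖ₊₁ = (n − mₖ₊₁²)/dₖ, aₖ₊₁ = ⌊(a₀+mₖ₊₁)/dₖ₊₁⌋:
  k=1: m=26, d=51, a=1
  k=2: m=25, d=2, a=25
  k=3: m=25, d=51, a=1
  k=4: m=26, d=1, a=52
d=1 and a=2a₀=52 at k=4, so the next step gives (m, d) = (26, 51) again — its k=1 value — and the period has length 4.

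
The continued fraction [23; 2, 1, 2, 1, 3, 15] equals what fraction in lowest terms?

14627/626

Using pₖ = aₖpₖ₋₁ + pₖ₋₂ and qₖ = aₖqₖ₋₁ + qₖ₋₂:
  k=0: a=23, p=23, q=1
  k=1: a=2, p=47, q=2
  k=2: a=1, p=70, q=3
  k=3: a=2, p=187, q=8
  k=4: a=1, p=257, q=11
  k=5: a=3, p=958, q=41
  k=6: a=15, p=14627, q=626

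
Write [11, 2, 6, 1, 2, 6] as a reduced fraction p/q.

Using pₖ = aₖpₖ₋₁ + pₖ₋₂ and qₖ = aₖqₖ₋₁ + qₖ₋₂:
  k=0: a=11, p=11, q=1
  k=1: a=2, p=23, q=2
  k=2: a=6, p=149, q=13
  k=3: a=1, p=172, q=15
  k=4: a=2, p=493, q=43
  k=5: a=6, p=3130, q=273

3130/273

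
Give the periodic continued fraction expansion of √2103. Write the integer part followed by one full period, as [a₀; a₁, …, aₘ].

[45; 1, 6, 15, 6, 1, 90]

a₀ = ⌊√2103⌋ = 45.
With m₀=0, d₀=1 and mₖ₊₁ = dₖaₖ − mₖ, dₖ₊₁ = (n − mₖ₊₁²)/dₖ, aₖ₊₁ = ⌊(a₀+mₖ₊₁)/dₖ₊₁⌋:
  k=1: m=45, d=78, a=1
  k=2: m=33, d=13, a=6
  k=3: m=45, d=6, a=15
  k=4: m=45, d=13, a=6
  k=5: m=33, d=78, a=1
  k=6: m=45, d=1, a=90
d=1 and a=2a₀=90 at k=6, so the next step gives (m, d) = (45, 78) again — its k=1 value — and the period has length 6.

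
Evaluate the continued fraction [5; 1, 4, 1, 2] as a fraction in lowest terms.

99/17

Using pₖ = aₖpₖ₋₁ + pₖ₋₂ and qₖ = aₖqₖ₋₁ + qₖ₋₂:
  k=0: a=5, p=5, q=1
  k=1: a=1, p=6, q=1
  k=2: a=4, p=29, q=5
  k=3: a=1, p=35, q=6
  k=4: a=2, p=99, q=17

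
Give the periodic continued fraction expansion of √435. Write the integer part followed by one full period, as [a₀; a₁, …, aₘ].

a₀ = ⌊√435⌋ = 20.
With m₀=0, d₀=1 and mₖ₊₁ = dₖaₖ − mₖ, dₖ₊₁ = (n − mₖ₊₁²)/dₖ, aₖ₊₁ = ⌊(a₀+mₖ₊₁)/dₖ₊₁⌋:
  k=1: m=20, d=35, a=1
  k=2: m=15, d=6, a=5
  k=3: m=15, d=35, a=1
  k=4: m=20, d=1, a=40
d=1 and a=2a₀=40 at k=4, so the next step gives (m, d) = (20, 35) again — its k=1 value — and the period has length 4.

[20; 1, 5, 1, 40]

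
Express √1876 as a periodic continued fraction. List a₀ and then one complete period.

[43; 3, 5, 12, 5, 3, 86]

a₀ = ⌊√1876⌋ = 43.
With m₀=0, d₀=1 and mₖ₊₁ = dₖaₖ − mₖ, dₖ₊₁ = (n − mₖ₊₁²)/dₖ, aₖ₊₁ = ⌊(a₀+mₖ₊₁)/dₖ₊₁⌋:
  k=1: m=43, d=27, a=3
  k=2: m=38, d=16, a=5
  k=3: m=42, d=7, a=12
  k=4: m=42, d=16, a=5
  k=5: m=38, d=27, a=3
  k=6: m=43, d=1, a=86
d=1 and a=2a₀=86 at k=6, so the next step gives (m, d) = (43, 27) again — its k=1 value — and the period has length 6.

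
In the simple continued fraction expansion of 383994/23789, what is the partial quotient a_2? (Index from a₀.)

16

383994 = 16·23789 + 3370   →  a_0 = 16
23789 = 7·3370 + 199   →  a_1 = 7
3370 = 16·199 + 186   →  a_2 = 16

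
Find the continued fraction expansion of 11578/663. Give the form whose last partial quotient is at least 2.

11578 = 17·663 + 307
663 = 2·307 + 49
307 = 6·49 + 13
49 = 3·13 + 10
13 = 1·10 + 3
10 = 3·3 + 1
3 = 3·1 + 0  (stop)
So 11578/663 = [17; 2, 6, 3, 1, 3, 3].

[17; 2, 6, 3, 1, 3, 3]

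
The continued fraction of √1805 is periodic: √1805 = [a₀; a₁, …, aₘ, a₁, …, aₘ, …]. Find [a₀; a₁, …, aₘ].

a₀ = ⌊√1805⌋ = 42.

[42; 2, 16, 2, 84]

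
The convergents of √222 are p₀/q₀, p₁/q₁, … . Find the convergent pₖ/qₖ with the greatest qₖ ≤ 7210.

√222 = [14; 1, 8, 1, 28, …] (period length 4).
Convergents:
  p_0/q_0 = 14/1
  p_1/q_1 = 15/1
  p_2/q_2 = 134/9
  p_3/q_3 = 149/10
  p_4/q_4 = 4306/289
  p_5/q_5 = 4455/299
  p_6/q_6 = 39946/2681
  p_7/q_7 = 44401/2980
  p_8/q_8 = 1283174/86121
q_7 = 2980 ≤ 7210 < 86121 = q_8, so the answer is 44401/2980.

44401/2980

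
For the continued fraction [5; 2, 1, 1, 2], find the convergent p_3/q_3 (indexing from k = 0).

27/5

Using pₖ = aₖpₖ₋₁ + pₖ₋₂, qₖ = aₖqₖ₋₁ + qₖ₋₂ (with p₋₁=1, p₋₂=0, q₋₁=0, q₋₂=1):
  k=0: a=5, p=5, q=1
  k=1: a=2, p=11, q=2
  k=2: a=1, p=16, q=3
  k=3: a=1, p=27, q=5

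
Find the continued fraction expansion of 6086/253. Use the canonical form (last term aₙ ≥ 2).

[24; 18, 14]

6086 = 24×253 + 14
253 = 18×14 + 1
14 = 14×1 + 0  (stop)
So 6086/253 = [24; 18, 14].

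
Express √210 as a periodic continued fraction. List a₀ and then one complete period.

[14; 2, 28]

a₀ = ⌊√210⌋ = 14.
With m₀=0, d₀=1 and mₖ₊₁ = dₖaₖ − mₖ, dₖ₊₁ = (n − mₖ₊₁²)/dₖ, aₖ₊₁ = ⌊(a₀+mₖ₊₁)/dₖ₊₁⌋:
  k=1: m=14, d=14, a=2
  k=2: m=14, d=1, a=28
d=1 and a=2a₀=28 at k=2, so the next step gives (m, d) = (14, 14) again — its k=1 value — and the period has length 2.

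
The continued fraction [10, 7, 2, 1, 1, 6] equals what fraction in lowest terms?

Using pₖ = aₖpₖ₋₁ + pₖ₋₂ and qₖ = aₖqₖ₋₁ + qₖ₋₂:
  k=0: a=10, p=10, q=1
  k=1: a=7, p=71, q=7
  k=2: a=2, p=152, q=15
  k=3: a=1, p=223, q=22
  k=4: a=1, p=375, q=37
  k=5: a=6, p=2473, q=244

2473/244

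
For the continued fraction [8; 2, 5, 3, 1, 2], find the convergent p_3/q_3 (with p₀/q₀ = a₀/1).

Using pₖ = aₖpₖ₋₁ + pₖ₋₂, qₖ = aₖqₖ₋₁ + qₖ₋₂ (with p₋₁=1, p₋₂=0, q₋₁=0, q₋₂=1):
  k=0: a=8, p=8, q=1
  k=1: a=2, p=17, q=2
  k=2: a=5, p=93, q=11
  k=3: a=3, p=296, q=35

296/35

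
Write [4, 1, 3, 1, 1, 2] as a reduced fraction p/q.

110/23

Fold from the inside: start with 2/1.
  1 + 1/2 = 3/2
  1 + 2/3 = 5/3
  3 + 3/5 = 18/5
  1 + 5/18 = 23/18
  4 + 18/23 = 110/23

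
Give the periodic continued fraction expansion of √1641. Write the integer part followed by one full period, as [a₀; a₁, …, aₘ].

[40; 1, 1, 26, 1, 1, 80]

a₀ = ⌊√1641⌋ = 40.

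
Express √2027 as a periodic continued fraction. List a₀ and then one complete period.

a₀ = ⌊√2027⌋ = 45.
With m₀=0, d₀=1 and mₖ₊₁ = dₖaₖ − mₖ, dₖ₊₁ = (n − mₖ₊₁²)/dₖ, aₖ₊₁ = ⌊(a₀+mₖ₊₁)/dₖ₊₁⌋:
  k=1: m=45, d=2, a=45
  k=2: m=45, d=1, a=90
d=1 and a=2a₀=90 at k=2, so the next step gives (m, d) = (45, 2) again — its k=1 value — and the period has length 2.

[45; 45, 90]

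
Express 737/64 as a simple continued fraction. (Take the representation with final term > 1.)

737 = 11*64 + 33
64 = 1*33 + 31
33 = 1*31 + 2
31 = 15*2 + 1
2 = 2*1 + 0  (stop)
So 737/64 = [11; 1, 1, 15, 2].

[11; 1, 1, 15, 2]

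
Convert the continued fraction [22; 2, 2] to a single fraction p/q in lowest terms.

112/5

Fold from the inside: start with 2/1.
  2 + 1/2 = 5/2
  22 + 2/5 = 112/5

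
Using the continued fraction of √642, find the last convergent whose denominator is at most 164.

1951/77

√642 = [25; 2, 1, 24, 1, 2, 50, …] (period length 6).
Convergents:
  p_0/q_0 = 25/1
  p_1/q_1 = 51/2
  p_2/q_2 = 76/3
  p_3/q_3 = 1875/74
  p_4/q_4 = 1951/77
  p_5/q_5 = 5777/228
q_4 = 77 ≤ 164 < 228 = q_5, so the answer is 1951/77.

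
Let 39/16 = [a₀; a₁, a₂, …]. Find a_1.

2

39 = 2·16 + 7   →  a_0 = 2
16 = 2·7 + 2   →  a_1 = 2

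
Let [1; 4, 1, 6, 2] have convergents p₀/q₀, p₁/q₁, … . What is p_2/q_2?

Using pₖ = aₖpₖ₋₁ + pₖ₋₂, qₖ = aₖqₖ₋₁ + qₖ₋₂ (with p₋₁=1, p₋₂=0, q₋₁=0, q₋₂=1):
  k=0: a=1, p=1, q=1
  k=1: a=4, p=5, q=4
  k=2: a=1, p=6, q=5

6/5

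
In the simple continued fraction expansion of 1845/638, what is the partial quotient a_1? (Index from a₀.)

1

1845 = 2·638 + 569   →  a_0 = 2
638 = 1·569 + 69   →  a_1 = 1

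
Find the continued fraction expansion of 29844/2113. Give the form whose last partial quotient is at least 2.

[14; 8, 15, 2, 2, 3]

29844 = 14*2113 + 262
2113 = 8*262 + 17
262 = 15*17 + 7
17 = 2*7 + 3
7 = 2*3 + 1
3 = 3*1 + 0  (stop)
So 29844/2113 = [14; 8, 15, 2, 2, 3].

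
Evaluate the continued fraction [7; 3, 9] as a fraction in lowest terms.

205/28

Fold from the inside: start with 9/1.
  3 + 1/9 = 28/9
  7 + 9/28 = 205/28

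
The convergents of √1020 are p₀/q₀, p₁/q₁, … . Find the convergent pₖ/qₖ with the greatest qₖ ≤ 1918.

√1020 = [31; 1, 14, 1, 62, …] (period length 4).
Convergents:
  p_0/q_0 = 31/1
  p_1/q_1 = 32/1
  p_2/q_2 = 479/15
  p_3/q_3 = 511/16
  p_4/q_4 = 32161/1007
  p_5/q_5 = 32672/1023
  p_6/q_6 = 489569/15329
q_5 = 1023 ≤ 1918 < 15329 = q_6, so the answer is 32672/1023.

32672/1023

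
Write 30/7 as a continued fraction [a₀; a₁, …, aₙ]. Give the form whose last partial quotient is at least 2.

30 = 4·7 + 2
7 = 3·2 + 1
2 = 2·1 + 0  (stop)
So 30/7 = [4; 3, 2].

[4; 3, 2]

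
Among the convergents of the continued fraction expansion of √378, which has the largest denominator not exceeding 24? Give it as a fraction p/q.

175/9

√378 = [19; 2, 3, 1, 4, 1, 3, 2, 38, …] (period length 8).
Convergents:
  p_0/q_0 = 19/1
  p_1/q_1 = 39/2
  p_2/q_2 = 136/7
  p_3/q_3 = 175/9
  p_4/q_4 = 836/43
q_3 = 9 ≤ 24 < 43 = q_4, so the answer is 175/9.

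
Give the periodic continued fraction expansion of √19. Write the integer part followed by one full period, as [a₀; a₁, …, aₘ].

a₀ = ⌊√19⌋ = 4.
With m₀=0, d₀=1 and mₖ₊₁ = dₖaₖ − mₖ, dₖ₊₁ = (n − mₖ₊₁²)/dₖ, aₖ₊₁ = ⌊(a₀+mₖ₊₁)/dₖ₊₁⌋:
  k=1: m=4, d=3, a=2
  k=2: m=2, d=5, a=1
  k=3: m=3, d=2, a=3
  k=4: m=3, d=5, a=1
  k=5: m=2, d=3, a=2
  k=6: m=4, d=1, a=8
d=1 and a=2a₀=8 at k=6, so the next step gives (m, d) = (4, 3) again — its k=1 value — and the period has length 6.

[4; 2, 1, 3, 1, 2, 8]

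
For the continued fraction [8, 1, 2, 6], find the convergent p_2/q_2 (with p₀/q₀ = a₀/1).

26/3

Using pₖ = aₖpₖ₋₁ + pₖ₋₂, qₖ = aₖqₖ₋₁ + qₖ₋₂ (with p₋₁=1, p₋₂=0, q₋₁=0, q₋₂=1):
  k=0: a=8, p=8, q=1
  k=1: a=1, p=9, q=1
  k=2: a=2, p=26, q=3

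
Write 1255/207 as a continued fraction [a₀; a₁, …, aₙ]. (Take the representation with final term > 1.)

1255 = 6*207 + 13
207 = 15*13 + 12
13 = 1*12 + 1
12 = 12*1 + 0  (stop)
So 1255/207 = [6; 15, 1, 12].

[6; 15, 1, 12]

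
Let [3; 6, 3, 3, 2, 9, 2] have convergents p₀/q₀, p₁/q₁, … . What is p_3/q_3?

Using pₖ = aₖpₖ₋₁ + pₖ₋₂, qₖ = aₖqₖ₋₁ + qₖ₋₂ (with p₋₁=1, p₋₂=0, q₋₁=0, q₋₂=1):
  k=0: a=3, p=3, q=1
  k=1: a=6, p=19, q=6
  k=2: a=3, p=60, q=19
  k=3: a=3, p=199, q=63

199/63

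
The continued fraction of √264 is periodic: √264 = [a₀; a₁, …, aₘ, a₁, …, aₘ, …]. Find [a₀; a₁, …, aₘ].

a₀ = ⌊√264⌋ = 16.
With m₀=0, d₀=1 and mₖ₊₁ = dₖaₖ − mₖ, dₖ₊₁ = (n − mₖ₊₁²)/dₖ, aₖ₊₁ = ⌊(a₀+mₖ₊₁)/dₖ₊₁⌋:
  k=1: m=16, d=8, a=4
  k=2: m=16, d=1, a=32
d=1 and a=2a₀=32 at k=2, so the next step gives (m, d) = (16, 8) again — its k=1 value — and the period has length 2.

[16; 4, 32]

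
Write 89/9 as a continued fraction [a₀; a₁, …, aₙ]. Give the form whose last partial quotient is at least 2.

[9; 1, 8]

89 = 9*9 + 8
9 = 1*8 + 1
8 = 8*1 + 0  (stop)
So 89/9 = [9; 1, 8].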